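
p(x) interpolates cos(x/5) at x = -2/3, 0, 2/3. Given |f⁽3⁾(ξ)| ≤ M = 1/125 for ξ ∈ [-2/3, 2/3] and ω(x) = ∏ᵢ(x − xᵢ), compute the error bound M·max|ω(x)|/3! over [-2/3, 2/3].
8*sqrt(3)/91125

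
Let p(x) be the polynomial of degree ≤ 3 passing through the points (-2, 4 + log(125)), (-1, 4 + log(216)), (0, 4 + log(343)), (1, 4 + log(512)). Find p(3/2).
4 + log(226492416*2**(5/8)*3**(15/16)*5**(1/16)*7**(7/16)/4117715)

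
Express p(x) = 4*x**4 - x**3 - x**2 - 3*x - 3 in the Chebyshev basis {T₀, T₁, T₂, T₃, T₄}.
(-2)T₀ + (-15/4)T₁ + (3/2)T₂ + (-1/4)T₃ + (1/2)T₄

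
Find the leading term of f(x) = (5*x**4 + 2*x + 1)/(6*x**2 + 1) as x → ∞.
5*x**2/6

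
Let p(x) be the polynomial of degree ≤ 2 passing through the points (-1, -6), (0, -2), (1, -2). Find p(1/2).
-3/2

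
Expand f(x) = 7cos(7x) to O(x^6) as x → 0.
7 - 343*x**2/2 + 16807*x**4/24 + O(x**6)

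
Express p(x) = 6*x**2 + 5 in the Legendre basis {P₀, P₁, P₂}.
(7)P₀ + (4)P₂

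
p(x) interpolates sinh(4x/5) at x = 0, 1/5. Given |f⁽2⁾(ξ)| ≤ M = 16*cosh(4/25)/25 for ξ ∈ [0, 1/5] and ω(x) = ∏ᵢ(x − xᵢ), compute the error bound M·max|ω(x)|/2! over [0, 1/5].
2*cosh(4/25)/625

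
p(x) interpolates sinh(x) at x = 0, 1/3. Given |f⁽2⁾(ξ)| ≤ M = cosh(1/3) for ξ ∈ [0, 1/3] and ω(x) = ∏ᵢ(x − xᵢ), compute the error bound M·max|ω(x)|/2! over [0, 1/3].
cosh(1/3)/72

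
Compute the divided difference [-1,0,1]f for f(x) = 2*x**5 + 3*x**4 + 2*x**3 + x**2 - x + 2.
4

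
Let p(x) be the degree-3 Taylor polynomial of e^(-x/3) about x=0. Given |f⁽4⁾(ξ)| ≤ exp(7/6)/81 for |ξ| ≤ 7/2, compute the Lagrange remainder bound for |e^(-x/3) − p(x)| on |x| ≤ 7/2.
2401*exp(7/6)/31104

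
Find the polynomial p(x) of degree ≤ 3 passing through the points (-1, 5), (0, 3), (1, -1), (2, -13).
-x**3 - x**2 - 2*x + 3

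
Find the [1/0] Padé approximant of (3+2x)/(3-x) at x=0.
x + 1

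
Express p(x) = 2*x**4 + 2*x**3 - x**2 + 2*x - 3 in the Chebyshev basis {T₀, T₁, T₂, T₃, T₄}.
(-11/4)T₀ + (7/2)T₁ + (1/2)T₂ + (1/2)T₃ + (1/4)T₄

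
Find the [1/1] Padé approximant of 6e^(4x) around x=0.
(12*x + 6)/(1 - 2*x)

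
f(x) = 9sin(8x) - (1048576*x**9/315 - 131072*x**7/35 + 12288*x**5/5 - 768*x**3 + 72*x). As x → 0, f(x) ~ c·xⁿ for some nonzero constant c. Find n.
11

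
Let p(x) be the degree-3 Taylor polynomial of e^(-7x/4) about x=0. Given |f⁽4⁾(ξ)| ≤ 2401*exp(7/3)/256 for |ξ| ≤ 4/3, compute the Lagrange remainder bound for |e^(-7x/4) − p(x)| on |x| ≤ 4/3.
2401*exp(7/3)/1944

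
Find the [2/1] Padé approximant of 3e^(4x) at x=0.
(8*x**2 + 8*x + 3)/(1 - 4*x/3)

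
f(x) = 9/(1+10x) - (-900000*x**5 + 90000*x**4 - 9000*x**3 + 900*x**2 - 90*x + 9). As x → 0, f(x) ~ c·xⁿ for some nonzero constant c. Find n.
6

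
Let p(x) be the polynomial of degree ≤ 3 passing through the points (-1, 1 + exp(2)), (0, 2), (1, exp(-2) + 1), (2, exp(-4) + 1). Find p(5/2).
(-35*exp(2) + (37 - 5*exp(2))*exp(4) + 35)*exp(-4)/16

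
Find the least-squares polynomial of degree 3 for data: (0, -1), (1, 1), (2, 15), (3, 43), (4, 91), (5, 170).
-83/63 + (41/54)x + (367/252)x² + (113/108)x³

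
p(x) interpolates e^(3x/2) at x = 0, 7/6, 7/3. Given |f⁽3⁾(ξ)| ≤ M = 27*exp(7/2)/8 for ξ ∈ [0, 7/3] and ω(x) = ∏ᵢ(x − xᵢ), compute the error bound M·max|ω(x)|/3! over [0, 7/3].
343*sqrt(3)*exp(7/2)/1728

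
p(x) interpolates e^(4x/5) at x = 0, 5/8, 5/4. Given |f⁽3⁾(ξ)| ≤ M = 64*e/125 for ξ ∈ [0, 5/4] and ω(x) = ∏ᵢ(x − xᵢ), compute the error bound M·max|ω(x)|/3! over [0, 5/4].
sqrt(3)*e/216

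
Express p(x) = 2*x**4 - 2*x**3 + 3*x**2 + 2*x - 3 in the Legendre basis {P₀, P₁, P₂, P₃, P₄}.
(-8/5)P₀ + (4/5)P₁ + (22/7)P₂ + (-4/5)P₃ + (16/35)P₄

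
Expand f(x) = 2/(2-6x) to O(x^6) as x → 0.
1 + 3*x + 9*x**2 + 27*x**3 + 81*x**4 + 243*x**5 + O(x**6)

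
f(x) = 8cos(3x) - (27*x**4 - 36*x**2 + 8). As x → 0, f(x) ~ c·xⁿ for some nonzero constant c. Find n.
6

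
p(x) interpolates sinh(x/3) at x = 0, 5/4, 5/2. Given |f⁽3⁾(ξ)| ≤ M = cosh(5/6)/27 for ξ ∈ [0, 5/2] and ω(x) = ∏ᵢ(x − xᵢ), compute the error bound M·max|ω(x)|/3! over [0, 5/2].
125*sqrt(3)*cosh(5/6)/46656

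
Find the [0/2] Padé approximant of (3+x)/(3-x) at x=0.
1/(2*x**2/9 - 2*x/3 + 1)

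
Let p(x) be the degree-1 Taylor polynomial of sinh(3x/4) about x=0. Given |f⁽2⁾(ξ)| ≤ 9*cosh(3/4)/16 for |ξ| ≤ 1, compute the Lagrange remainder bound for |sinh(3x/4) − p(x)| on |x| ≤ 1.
9*cosh(3/4)/32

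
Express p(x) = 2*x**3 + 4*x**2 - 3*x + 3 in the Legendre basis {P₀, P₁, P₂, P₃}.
(13/3)P₀ + (-9/5)P₁ + (8/3)P₂ + (4/5)P₃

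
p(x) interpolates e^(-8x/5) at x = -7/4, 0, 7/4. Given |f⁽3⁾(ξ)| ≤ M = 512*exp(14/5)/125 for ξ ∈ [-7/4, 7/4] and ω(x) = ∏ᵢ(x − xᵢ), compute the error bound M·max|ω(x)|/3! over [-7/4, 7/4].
2744*sqrt(3)*exp(14/5)/3375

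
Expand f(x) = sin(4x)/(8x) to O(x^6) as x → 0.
1/2 - 4*x**2/3 + 16*x**4/15 + O(x**6)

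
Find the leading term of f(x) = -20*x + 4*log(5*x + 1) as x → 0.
-50*x**2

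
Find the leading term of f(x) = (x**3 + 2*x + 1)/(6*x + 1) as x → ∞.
x**2/6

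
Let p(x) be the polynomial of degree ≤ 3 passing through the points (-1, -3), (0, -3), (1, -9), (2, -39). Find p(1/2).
-33/8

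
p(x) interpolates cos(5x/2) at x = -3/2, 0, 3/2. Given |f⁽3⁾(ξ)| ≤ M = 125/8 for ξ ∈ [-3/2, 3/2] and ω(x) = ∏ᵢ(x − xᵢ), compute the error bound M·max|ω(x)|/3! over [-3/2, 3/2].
125*sqrt(3)/64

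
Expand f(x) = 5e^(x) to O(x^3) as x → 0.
5 + 5*x + 5*x**2/2 + O(x**3)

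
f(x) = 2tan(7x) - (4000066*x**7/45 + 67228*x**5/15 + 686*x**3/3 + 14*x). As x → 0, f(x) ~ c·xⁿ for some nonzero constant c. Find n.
9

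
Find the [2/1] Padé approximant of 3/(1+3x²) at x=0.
3 - 9*x**2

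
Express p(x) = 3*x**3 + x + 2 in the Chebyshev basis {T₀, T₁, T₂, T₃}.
(2)T₀ + (13/4)T₁ + (3/4)T₃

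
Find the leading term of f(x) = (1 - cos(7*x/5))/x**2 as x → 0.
49/50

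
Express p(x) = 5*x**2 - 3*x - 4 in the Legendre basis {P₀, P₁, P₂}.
(-7/3)P₀ + (-3)P₁ + (10/3)P₂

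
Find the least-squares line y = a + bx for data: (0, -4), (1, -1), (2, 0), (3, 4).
a = -4, b = 5/2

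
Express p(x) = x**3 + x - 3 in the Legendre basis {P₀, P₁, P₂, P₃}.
(-3)P₀ + (8/5)P₁ + (2/5)P₃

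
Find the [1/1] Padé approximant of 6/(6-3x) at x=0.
1/(1 - x/2)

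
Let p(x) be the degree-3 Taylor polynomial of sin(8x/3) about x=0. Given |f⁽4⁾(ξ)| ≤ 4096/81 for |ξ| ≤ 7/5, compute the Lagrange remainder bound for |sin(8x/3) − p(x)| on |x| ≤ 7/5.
1229312/151875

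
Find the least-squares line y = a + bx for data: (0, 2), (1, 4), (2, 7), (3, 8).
a = 21/10, b = 21/10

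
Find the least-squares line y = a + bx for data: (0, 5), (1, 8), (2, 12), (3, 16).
a = 47/10, b = 37/10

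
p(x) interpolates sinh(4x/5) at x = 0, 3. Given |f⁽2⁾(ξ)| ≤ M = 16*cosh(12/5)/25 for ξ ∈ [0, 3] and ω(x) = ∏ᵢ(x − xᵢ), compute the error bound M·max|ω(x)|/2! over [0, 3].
18*cosh(12/5)/25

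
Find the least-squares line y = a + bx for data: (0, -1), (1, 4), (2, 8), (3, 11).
a = -1/2, b = 4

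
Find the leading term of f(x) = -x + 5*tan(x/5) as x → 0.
x**3/75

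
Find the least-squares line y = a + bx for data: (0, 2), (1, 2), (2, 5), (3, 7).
a = 13/10, b = 9/5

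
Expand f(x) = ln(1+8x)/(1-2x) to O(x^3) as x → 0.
8*x - 16*x**2 + O(x**3)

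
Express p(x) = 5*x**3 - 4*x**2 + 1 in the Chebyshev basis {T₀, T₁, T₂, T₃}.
-T₀ + (15/4)T₁ + (-2)T₂ + (5/4)T₃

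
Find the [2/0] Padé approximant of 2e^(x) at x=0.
x**2 + 2*x + 2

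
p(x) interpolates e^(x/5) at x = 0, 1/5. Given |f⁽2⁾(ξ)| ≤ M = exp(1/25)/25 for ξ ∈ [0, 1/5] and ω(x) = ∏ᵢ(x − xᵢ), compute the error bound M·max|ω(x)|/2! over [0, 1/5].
exp(1/25)/5000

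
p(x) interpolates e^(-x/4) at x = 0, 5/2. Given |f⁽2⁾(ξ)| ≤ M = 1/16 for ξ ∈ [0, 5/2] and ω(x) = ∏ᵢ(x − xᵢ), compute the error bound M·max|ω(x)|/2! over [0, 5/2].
25/512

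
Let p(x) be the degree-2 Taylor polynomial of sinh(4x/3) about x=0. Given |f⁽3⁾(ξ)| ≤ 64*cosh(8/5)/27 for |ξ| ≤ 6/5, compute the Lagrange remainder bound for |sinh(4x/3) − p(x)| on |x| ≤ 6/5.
256*cosh(8/5)/375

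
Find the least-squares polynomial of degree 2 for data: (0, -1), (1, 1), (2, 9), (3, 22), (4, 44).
-27/35 + (-123/70)x + (45/14)x²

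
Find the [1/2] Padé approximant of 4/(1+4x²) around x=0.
4/(4*x**2 + 1)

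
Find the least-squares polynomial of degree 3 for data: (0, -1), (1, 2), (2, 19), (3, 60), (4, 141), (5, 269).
-20/21 + (1/63)x + (79/84)x² + (71/36)x³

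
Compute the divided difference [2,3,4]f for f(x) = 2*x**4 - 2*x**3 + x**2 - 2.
93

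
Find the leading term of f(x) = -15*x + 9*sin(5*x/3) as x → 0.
-125*x**3/18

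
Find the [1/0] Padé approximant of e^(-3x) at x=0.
1 - 3*x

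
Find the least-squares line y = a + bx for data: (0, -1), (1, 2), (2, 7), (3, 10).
a = -6/5, b = 19/5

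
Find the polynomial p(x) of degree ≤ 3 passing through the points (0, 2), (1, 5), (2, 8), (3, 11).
3*x + 2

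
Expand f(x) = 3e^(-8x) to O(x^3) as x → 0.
3 - 24*x + 96*x**2 + O(x**3)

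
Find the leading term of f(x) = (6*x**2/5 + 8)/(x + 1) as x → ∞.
6*x/5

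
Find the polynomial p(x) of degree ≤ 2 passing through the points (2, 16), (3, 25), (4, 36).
x**2 + 4*x + 4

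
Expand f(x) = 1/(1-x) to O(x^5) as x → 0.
1 + x + x**2 + x**3 + x**4 + O(x**5)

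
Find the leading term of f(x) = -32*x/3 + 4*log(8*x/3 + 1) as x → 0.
-128*x**2/9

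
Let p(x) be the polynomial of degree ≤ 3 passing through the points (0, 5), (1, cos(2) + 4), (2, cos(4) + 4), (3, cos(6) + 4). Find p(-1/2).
21*cos(4)/16 - 5*cos(6)/16 - 35*cos(2)/16 + 99/16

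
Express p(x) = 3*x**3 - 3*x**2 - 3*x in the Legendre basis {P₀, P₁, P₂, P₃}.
-P₀ + (-6/5)P₁ + (-2)P₂ + (6/5)P₃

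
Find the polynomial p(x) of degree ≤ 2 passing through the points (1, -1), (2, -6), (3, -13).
-x**2 - 2*x + 2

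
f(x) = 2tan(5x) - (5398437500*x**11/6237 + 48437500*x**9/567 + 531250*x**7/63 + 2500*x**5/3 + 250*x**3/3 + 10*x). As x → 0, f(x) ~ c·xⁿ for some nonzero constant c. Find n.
13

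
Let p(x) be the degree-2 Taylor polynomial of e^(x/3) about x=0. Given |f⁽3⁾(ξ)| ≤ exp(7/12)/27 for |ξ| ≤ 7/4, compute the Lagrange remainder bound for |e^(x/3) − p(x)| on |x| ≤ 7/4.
343*exp(7/12)/10368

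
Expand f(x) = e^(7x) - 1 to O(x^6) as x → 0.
7*x + 49*x**2/2 + 343*x**3/6 + 2401*x**4/24 + 16807*x**5/120 + O(x**6)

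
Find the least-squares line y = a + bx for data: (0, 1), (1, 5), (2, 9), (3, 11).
a = 7/5, b = 17/5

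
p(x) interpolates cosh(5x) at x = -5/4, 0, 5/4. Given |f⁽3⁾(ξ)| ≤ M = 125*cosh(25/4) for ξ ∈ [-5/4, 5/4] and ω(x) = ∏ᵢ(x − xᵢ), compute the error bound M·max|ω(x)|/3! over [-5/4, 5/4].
15625*sqrt(3)*cosh(25/4)/1728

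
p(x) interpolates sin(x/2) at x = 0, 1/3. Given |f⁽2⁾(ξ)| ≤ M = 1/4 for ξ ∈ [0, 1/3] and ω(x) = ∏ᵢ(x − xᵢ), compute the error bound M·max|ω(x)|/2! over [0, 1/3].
1/288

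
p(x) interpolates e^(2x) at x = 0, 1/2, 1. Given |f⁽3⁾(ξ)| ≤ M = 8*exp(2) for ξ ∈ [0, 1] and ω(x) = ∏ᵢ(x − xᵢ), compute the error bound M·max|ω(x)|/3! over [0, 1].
sqrt(3)*exp(2)/27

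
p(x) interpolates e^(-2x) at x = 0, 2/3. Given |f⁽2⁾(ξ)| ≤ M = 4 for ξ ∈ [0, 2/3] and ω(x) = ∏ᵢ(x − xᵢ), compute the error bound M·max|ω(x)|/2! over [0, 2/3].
2/9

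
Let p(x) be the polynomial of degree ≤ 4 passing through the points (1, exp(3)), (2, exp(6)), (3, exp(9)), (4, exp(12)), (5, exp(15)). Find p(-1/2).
(-1540*exp(9) - 2772*exp(3) + 1155 + 2970*exp(6) + 315*exp(12))*exp(3)/128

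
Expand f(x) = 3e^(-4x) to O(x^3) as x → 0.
3 - 12*x + 24*x**2 + O(x**3)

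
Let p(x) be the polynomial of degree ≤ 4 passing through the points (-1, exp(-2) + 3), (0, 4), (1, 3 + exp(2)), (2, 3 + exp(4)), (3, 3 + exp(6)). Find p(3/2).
(3 + (-5*exp(6) + 364 + 90*exp(2) + 60*exp(4))*exp(2))*exp(-2)/128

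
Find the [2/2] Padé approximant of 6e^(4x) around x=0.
(8*x**2 + 12*x + 6)/(4*x**2/3 - 2*x + 1)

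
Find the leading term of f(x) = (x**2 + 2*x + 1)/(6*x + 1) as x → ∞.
x/6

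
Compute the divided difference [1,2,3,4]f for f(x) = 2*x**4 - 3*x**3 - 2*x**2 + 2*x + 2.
17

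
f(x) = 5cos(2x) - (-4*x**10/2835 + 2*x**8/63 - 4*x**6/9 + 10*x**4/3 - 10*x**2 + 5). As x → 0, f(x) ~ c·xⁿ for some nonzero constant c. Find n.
12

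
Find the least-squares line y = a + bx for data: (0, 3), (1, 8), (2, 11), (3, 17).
a = 3, b = 9/2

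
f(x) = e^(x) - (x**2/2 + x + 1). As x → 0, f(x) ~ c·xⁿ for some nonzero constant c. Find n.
3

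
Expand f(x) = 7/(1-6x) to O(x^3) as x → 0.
7 + 42*x + 252*x**2 + O(x**3)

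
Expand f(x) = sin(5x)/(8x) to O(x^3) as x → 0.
5/8 - 125*x**2/48 + O(x**3)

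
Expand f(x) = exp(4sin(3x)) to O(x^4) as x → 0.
1 + 12*x + 72*x**2 + 270*x**3 + O(x**4)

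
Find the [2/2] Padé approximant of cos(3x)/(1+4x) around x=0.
(-441*x**2/92 + 6*x/23 + 1)/(3*x**2/4 + 98*x/23 + 1)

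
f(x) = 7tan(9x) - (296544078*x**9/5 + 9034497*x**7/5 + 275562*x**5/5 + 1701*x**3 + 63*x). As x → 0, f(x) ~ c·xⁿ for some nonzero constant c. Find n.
11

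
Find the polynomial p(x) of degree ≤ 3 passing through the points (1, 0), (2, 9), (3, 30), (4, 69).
x**3 + 2*x - 3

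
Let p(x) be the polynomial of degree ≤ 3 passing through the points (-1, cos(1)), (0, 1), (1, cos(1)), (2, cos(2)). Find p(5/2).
-5*cos(1)/2 + 35*cos(2)/16 + 21/16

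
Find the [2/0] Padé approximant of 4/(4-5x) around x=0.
25*x**2/16 + 5*x/4 + 1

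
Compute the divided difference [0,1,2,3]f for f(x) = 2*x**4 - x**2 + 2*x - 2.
12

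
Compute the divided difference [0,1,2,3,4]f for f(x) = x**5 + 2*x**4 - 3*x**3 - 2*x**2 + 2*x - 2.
12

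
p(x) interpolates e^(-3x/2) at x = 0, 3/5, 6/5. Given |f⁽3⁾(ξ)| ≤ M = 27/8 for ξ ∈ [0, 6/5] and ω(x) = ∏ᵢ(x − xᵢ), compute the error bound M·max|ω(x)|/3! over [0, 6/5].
27*sqrt(3)/1000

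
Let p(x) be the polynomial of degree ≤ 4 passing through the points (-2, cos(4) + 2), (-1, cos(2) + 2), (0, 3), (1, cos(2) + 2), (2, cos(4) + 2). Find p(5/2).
175*cos(4)/64 - 75*cos(2)/16 + 317/64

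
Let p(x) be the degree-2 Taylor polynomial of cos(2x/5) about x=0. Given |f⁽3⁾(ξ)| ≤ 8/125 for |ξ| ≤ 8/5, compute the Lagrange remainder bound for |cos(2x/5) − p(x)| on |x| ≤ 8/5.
2048/46875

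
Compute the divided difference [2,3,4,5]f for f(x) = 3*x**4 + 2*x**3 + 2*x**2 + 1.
44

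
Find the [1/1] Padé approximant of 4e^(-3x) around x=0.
(4 - 6*x)/(3*x/2 + 1)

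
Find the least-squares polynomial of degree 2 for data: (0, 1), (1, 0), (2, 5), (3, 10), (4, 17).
17/35 + (-13/35)x + (8/7)x²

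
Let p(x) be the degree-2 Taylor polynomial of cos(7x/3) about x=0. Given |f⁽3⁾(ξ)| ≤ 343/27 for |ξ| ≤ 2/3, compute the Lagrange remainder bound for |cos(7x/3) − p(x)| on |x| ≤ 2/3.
1372/2187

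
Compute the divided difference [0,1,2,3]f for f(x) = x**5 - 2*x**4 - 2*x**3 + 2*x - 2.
11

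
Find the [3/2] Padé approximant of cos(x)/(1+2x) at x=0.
(43*x**3/42 - 43*x**2/84 - 2*x + 1)/(1 - 337*x**2/84)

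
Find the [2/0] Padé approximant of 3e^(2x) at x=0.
6*x**2 + 6*x + 3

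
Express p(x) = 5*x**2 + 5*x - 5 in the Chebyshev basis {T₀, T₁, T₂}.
(-5/2)T₀ + (5)T₁ + (5/2)T₂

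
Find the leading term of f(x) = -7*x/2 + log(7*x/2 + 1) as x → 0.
-49*x**2/8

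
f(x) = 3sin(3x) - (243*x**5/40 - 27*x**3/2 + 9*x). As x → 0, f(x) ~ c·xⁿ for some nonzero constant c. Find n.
7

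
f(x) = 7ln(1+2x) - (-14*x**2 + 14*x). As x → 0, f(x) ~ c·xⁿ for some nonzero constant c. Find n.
3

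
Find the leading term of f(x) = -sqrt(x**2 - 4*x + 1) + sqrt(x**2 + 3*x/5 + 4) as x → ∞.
23/10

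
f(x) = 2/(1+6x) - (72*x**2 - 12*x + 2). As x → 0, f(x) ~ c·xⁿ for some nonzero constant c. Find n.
3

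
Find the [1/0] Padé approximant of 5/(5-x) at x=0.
x/5 + 1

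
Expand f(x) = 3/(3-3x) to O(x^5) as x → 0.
1 + x + x**2 + x**3 + x**4 + O(x**5)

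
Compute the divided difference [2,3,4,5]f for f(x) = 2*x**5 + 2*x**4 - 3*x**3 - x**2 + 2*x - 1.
275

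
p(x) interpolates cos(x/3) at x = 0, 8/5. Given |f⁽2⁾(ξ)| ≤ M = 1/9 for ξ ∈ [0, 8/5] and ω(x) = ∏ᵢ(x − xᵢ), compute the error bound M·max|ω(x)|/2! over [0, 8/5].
8/225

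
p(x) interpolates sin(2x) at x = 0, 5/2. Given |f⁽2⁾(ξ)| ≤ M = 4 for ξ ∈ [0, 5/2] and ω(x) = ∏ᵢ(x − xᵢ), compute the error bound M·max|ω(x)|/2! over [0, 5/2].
25/8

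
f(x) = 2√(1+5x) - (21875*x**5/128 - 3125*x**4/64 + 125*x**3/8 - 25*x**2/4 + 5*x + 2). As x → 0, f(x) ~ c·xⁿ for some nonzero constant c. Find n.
6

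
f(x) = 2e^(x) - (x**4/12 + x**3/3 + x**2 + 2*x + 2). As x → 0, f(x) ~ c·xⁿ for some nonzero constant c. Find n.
5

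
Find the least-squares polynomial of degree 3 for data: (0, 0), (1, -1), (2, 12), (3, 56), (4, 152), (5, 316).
(-65/42)x + (-69/28)x² + (37/12)x³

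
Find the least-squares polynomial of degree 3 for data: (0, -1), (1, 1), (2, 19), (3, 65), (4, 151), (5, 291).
-67/63 + (-253/189)x + (187/126)x² + (113/54)x³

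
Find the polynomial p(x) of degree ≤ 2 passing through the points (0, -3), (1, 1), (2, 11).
3*x**2 + x - 3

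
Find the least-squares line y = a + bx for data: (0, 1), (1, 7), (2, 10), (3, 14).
a = 17/10, b = 21/5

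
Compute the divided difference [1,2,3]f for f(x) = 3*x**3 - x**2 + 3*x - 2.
17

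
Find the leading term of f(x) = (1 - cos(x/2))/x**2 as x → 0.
1/8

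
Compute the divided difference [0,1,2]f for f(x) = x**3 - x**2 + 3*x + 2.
2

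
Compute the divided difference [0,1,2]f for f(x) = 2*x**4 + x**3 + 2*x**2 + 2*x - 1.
19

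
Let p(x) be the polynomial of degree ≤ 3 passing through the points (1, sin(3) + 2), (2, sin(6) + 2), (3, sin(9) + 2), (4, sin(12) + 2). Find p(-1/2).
105*sin(3)/16 - 35*sin(12)/16 + 2 - 189*sin(6)/16 + 135*sin(9)/16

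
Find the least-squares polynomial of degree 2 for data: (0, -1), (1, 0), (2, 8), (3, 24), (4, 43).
-46/35 + (-48/35)x + (22/7)x²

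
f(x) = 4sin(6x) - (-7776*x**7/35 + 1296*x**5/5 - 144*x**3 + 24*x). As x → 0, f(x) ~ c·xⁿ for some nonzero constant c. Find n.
9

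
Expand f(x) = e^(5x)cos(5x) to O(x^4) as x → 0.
1 + 5*x - 125*x**3/3 + O(x**4)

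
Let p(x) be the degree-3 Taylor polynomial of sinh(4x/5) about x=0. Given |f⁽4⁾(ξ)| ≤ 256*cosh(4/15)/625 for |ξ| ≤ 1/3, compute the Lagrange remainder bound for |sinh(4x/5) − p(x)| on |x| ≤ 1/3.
32*cosh(4/15)/151875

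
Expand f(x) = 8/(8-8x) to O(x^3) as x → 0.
1 + x + x**2 + O(x**3)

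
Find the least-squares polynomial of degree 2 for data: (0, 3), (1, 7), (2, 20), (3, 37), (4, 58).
17/7 + (22/7)x + (19/7)x²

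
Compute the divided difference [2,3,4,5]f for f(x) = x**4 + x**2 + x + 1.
14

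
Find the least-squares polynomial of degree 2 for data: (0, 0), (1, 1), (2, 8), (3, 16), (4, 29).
-8/35 + (11/70)x + (25/14)x²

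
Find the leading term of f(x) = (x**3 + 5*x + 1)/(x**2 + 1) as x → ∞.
x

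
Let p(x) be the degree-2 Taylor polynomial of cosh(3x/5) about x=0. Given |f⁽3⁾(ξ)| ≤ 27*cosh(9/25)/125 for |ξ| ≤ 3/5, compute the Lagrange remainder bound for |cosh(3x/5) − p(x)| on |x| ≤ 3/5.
243*cosh(9/25)/31250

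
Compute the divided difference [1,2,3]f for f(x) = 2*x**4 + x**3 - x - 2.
56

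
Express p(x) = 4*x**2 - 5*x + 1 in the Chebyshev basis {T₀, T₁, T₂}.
(3)T₀ + (-5)T₁ + (2)T₂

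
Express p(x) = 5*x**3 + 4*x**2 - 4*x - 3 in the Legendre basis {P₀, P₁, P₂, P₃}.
(-5/3)P₀ - P₁ + (8/3)P₂ + (2)P₃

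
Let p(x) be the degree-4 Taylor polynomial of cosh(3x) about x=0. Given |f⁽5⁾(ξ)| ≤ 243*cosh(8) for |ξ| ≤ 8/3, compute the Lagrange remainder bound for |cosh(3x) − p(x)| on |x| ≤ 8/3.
4096*cosh(8)/15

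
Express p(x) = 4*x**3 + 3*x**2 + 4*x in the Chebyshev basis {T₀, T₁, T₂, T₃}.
(3/2)T₀ + (7)T₁ + (3/2)T₂ + T₃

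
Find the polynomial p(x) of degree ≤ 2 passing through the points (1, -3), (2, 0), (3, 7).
2*x**2 - 3*x - 2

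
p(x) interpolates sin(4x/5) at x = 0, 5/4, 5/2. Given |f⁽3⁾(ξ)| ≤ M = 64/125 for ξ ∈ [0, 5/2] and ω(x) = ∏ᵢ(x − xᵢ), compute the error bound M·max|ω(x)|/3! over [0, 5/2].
sqrt(3)/27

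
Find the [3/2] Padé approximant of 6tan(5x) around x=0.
(-50*x**3 + 30*x)/(1 - 10*x**2)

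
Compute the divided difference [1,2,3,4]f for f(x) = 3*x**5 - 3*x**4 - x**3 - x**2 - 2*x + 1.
164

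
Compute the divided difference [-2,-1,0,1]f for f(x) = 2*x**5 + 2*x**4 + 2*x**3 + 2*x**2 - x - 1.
8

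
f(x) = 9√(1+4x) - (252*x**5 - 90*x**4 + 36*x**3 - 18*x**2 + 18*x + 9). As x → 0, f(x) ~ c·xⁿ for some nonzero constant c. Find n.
6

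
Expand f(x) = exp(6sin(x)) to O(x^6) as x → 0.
1 + 6*x + 18*x**2 + 35*x**3 + 48*x**4 + 937*x**5/20 + O(x**6)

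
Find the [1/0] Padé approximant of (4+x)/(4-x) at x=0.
x/2 + 1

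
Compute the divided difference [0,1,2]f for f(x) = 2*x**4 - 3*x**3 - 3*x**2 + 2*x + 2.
2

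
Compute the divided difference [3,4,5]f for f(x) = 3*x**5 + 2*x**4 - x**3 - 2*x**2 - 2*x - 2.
2160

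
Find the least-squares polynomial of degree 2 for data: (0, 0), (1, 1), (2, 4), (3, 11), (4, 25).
17/35 + (-18/7)x + (15/7)x²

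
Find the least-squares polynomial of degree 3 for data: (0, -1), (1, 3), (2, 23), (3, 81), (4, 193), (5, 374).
-46/63 + (-124/189)x + (23/36)x² + (313/108)x³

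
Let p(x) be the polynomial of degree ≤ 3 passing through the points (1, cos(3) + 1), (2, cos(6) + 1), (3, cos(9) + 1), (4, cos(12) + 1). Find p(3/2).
5*cos(3)/16 + cos(12)/16 - 5*cos(9)/16 + 15*cos(6)/16 + 1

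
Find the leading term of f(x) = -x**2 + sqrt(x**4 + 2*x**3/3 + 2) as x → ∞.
x/3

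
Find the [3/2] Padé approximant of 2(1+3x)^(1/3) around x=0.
(14*x**3/15 + 42*x**2/5 + 42*x/5 + 2)/(2*x**2 + 16*x/5 + 1)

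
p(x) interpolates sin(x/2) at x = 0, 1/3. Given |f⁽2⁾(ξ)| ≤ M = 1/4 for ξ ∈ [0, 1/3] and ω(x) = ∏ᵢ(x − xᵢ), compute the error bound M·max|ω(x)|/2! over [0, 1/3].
1/288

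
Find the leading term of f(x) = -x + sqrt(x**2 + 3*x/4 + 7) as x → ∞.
3/8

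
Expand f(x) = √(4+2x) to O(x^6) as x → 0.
2 + x/2 - x**2/16 + x**3/64 - 5*x**4/1024 + 7*x**5/4096 + O(x**6)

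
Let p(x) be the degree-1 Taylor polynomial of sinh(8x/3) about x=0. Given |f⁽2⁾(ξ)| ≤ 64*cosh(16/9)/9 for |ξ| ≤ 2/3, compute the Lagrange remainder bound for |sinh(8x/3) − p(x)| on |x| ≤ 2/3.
128*cosh(16/9)/81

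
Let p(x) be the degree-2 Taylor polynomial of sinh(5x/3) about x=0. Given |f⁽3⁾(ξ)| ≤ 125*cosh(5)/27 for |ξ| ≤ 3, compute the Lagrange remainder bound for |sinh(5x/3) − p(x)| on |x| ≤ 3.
125*cosh(5)/6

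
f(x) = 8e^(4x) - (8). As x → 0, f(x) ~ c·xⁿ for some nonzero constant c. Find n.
1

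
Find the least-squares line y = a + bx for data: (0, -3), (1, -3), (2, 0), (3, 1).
a = -7/2, b = 3/2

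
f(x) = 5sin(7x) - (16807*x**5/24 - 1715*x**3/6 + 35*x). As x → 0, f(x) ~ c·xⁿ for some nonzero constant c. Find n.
7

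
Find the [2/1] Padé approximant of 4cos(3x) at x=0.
4 - 18*x**2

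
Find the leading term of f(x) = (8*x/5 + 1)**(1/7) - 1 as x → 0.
8*x/35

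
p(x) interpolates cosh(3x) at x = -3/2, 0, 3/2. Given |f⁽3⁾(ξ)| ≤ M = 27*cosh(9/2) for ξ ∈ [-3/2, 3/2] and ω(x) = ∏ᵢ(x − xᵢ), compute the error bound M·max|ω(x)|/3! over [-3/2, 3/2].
27*sqrt(3)*cosh(9/2)/8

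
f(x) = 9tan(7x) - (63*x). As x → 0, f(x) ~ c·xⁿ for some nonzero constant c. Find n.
3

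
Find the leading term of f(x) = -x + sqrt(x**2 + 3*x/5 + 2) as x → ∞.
3/10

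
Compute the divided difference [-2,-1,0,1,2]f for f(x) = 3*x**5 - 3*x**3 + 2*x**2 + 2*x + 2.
0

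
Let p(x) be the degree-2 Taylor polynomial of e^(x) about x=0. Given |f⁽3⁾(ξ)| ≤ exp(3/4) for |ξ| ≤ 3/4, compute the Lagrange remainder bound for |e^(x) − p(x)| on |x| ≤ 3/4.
9*exp(3/4)/128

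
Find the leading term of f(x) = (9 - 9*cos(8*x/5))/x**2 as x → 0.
288/25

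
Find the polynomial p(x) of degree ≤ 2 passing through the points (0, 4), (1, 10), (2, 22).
3*x**2 + 3*x + 4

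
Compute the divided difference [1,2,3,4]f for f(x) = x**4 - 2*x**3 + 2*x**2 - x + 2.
8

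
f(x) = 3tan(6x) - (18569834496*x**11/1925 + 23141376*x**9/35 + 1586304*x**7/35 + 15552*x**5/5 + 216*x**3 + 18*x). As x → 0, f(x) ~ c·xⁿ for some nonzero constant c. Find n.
13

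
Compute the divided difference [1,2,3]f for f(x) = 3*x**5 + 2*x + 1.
270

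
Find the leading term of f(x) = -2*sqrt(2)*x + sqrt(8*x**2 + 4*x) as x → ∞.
sqrt(2)/2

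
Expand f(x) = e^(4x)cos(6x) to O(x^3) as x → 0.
1 + 4*x - 10*x**2 + O(x**3)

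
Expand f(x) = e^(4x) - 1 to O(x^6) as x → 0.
4*x + 8*x**2 + 32*x**3/3 + 32*x**4/3 + 128*x**5/15 + O(x**6)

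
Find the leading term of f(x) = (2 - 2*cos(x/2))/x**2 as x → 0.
1/4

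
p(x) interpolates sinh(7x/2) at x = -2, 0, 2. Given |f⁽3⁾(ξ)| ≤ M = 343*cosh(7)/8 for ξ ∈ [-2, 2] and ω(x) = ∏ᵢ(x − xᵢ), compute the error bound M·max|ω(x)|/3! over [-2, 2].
343*sqrt(3)*cosh(7)/27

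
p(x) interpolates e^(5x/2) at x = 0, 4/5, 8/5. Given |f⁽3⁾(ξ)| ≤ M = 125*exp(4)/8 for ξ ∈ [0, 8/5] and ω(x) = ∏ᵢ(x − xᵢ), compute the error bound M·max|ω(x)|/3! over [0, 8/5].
8*sqrt(3)*exp(4)/27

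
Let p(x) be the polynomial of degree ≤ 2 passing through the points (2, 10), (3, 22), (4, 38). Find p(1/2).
-1/2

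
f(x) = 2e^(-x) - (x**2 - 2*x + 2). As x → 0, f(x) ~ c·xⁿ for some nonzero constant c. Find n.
3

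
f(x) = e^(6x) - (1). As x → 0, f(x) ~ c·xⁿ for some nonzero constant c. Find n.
1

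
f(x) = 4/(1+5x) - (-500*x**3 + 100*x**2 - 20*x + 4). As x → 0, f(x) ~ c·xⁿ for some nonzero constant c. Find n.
4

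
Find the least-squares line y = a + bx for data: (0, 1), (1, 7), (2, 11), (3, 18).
a = 1, b = 11/2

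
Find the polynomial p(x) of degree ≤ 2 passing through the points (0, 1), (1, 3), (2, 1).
-2*x**2 + 4*x + 1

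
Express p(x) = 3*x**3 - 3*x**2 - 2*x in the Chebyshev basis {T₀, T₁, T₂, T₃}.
(-3/2)T₀ + (1/4)T₁ + (-3/2)T₂ + (3/4)T₃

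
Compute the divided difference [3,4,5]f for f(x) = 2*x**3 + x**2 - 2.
25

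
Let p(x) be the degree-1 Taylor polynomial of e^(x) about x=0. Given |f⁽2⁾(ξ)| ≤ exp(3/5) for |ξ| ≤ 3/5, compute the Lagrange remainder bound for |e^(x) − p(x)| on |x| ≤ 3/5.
9*exp(3/5)/50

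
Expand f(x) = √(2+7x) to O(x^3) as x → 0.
sqrt(2) + 7*sqrt(2)*x/4 - 49*sqrt(2)*x**2/32 + O(x**3)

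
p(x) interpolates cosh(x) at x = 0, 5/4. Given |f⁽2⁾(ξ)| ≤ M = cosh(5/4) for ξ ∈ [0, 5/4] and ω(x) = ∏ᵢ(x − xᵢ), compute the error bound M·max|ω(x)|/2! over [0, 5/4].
25*cosh(5/4)/128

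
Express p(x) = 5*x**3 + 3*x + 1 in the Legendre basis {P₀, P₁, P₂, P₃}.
P₀ + (6)P₁ + (2)P₃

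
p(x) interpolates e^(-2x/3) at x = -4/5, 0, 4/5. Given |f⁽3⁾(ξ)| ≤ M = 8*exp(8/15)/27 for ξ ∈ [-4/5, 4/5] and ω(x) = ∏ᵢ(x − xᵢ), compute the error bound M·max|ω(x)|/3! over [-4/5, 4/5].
512*sqrt(3)*exp(8/15)/91125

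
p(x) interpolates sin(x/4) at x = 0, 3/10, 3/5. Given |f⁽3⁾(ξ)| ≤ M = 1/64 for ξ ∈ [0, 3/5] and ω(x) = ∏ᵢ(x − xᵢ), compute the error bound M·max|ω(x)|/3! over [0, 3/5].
sqrt(3)/64000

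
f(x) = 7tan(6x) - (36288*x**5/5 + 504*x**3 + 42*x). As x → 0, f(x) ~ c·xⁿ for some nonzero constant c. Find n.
7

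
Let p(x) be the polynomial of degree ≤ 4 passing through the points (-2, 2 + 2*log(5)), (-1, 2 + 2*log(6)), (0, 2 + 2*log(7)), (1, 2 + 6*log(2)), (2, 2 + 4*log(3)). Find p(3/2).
2 + log(384*3**(17/32)*5**(59/64)*7**(29/32)/245)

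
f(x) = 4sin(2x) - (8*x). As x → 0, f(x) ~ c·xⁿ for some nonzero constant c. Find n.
3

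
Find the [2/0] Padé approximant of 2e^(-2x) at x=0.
4*x**2 - 4*x + 2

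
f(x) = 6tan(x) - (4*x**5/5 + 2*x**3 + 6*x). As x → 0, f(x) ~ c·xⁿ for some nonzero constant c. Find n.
7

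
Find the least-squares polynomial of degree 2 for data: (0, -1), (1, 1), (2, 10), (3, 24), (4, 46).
-34/35 + (-81/70)x + (45/14)x²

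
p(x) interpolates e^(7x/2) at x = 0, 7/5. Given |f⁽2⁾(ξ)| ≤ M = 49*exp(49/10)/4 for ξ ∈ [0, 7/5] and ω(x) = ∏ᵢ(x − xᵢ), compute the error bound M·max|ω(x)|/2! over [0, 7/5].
2401*exp(49/10)/800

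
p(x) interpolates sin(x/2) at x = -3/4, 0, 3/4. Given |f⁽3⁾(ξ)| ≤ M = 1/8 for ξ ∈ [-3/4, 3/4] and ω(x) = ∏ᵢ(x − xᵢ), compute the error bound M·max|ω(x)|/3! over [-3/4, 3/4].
sqrt(3)/512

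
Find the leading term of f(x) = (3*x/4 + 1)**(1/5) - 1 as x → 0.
3*x/20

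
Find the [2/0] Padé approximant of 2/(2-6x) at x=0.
9*x**2 + 3*x + 1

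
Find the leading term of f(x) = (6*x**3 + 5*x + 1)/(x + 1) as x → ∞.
6*x**2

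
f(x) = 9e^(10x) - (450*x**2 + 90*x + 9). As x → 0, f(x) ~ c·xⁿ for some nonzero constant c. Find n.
3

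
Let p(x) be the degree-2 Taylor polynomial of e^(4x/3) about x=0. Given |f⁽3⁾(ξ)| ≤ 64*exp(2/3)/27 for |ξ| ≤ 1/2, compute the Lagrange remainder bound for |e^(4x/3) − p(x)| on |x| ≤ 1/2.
4*exp(2/3)/81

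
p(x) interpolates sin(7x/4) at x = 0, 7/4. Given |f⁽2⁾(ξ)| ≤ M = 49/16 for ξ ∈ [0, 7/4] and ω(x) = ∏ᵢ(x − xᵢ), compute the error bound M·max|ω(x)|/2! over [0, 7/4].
2401/2048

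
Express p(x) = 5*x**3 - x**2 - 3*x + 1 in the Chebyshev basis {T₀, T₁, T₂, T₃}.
(1/2)T₀ + (3/4)T₁ + (-1/2)T₂ + (5/4)T₃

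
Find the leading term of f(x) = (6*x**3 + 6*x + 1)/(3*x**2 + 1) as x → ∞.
2*x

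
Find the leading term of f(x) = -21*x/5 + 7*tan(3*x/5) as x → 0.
63*x**3/125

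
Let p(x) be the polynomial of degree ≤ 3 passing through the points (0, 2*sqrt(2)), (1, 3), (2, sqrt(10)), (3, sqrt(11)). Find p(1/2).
-5*sqrt(10)/16 + sqrt(11)/16 + 5*sqrt(2)/8 + 45/16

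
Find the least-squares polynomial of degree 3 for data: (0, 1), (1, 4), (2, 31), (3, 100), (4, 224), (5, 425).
115/126 + (-2323/756)x + (881/252)x² + (76/27)x³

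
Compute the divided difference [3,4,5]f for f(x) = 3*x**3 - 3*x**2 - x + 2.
33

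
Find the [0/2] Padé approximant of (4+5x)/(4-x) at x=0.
1/(15*x**2/8 - 3*x/2 + 1)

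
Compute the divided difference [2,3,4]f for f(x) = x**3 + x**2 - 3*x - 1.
10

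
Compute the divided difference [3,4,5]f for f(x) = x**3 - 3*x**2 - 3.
9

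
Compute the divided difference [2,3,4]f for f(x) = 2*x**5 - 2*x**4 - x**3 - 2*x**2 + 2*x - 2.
449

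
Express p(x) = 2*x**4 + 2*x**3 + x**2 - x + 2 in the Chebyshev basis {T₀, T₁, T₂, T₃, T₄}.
(13/4)T₀ + (1/2)T₁ + (3/2)T₂ + (1/2)T₃ + (1/4)T₄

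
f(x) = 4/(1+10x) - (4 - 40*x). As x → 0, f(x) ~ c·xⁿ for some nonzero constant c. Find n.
2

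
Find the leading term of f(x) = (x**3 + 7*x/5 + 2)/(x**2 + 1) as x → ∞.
x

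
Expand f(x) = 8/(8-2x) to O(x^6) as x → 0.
1 + x/4 + x**2/16 + x**3/64 + x**4/256 + x**5/1024 + O(x**6)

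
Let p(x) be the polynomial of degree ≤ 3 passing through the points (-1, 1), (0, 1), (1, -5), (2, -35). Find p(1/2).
-1/8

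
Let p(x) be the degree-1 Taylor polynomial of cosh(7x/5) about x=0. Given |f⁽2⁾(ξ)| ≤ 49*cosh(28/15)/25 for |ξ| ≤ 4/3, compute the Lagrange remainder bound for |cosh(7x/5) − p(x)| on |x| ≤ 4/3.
392*cosh(28/15)/225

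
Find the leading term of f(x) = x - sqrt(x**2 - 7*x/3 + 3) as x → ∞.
7/6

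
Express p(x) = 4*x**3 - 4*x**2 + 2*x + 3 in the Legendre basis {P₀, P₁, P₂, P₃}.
(5/3)P₀ + (22/5)P₁ + (-8/3)P₂ + (8/5)P₃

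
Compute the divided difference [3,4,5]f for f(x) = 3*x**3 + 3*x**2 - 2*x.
39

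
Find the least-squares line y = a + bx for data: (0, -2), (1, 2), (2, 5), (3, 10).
a = -21/10, b = 39/10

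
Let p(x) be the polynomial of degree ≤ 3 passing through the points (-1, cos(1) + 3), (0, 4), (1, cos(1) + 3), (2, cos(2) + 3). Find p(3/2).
5*cos(2)/16 + cos(1) + 43/16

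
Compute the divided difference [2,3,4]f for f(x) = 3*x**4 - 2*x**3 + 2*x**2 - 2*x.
149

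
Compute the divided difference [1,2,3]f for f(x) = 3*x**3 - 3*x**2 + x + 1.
15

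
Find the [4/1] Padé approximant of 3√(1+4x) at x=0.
(18*x**4/5 - 24*x**3/5 + 54*x**2/5 + 72*x/5 + 3)/(14*x/5 + 1)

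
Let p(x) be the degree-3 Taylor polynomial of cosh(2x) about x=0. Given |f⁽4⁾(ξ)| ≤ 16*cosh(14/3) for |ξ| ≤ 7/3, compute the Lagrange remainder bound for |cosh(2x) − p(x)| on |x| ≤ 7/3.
4802*cosh(14/3)/243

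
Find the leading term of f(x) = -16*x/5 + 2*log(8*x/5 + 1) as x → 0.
-64*x**2/25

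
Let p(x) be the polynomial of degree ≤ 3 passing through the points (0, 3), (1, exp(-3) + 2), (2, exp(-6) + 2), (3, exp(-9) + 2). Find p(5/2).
(-5*exp(6) + 5 + 15*exp(3) + 33*exp(9))*exp(-9)/16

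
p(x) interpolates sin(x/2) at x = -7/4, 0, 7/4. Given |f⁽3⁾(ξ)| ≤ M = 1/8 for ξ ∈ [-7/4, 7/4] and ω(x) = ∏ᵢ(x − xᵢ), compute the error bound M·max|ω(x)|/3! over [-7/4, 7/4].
343*sqrt(3)/13824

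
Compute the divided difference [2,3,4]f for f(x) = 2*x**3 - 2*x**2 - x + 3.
16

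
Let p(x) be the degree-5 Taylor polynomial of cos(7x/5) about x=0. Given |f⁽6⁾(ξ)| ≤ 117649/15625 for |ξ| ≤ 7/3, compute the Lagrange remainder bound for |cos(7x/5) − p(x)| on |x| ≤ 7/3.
13841287201/8201250000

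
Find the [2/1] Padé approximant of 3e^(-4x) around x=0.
(8*x**2 - 8*x + 3)/(4*x/3 + 1)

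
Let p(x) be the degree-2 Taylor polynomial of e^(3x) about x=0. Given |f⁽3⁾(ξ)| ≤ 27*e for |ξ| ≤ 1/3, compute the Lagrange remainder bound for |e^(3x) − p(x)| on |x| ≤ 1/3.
e/6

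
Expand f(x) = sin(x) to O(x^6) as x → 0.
x - x**3/6 + x**5/120 + O(x**6)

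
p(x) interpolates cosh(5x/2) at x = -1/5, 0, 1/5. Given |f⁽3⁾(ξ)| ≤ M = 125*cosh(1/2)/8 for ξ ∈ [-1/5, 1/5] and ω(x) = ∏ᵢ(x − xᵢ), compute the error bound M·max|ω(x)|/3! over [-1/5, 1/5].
sqrt(3)*cosh(1/2)/216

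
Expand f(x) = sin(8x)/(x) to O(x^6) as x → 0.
8 - 256*x**2/3 + 4096*x**4/15 + O(x**6)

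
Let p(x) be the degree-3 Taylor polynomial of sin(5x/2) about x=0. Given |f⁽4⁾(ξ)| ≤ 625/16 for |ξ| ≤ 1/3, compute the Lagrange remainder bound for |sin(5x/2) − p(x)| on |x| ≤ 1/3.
625/31104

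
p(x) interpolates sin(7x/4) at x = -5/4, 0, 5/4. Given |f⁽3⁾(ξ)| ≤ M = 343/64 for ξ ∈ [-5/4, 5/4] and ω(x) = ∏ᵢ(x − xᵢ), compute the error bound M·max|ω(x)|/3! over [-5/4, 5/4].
42875*sqrt(3)/110592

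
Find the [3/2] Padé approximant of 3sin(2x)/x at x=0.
(6 - 14*x**2/5)/(x**2/5 + 1)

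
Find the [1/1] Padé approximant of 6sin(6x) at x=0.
36*x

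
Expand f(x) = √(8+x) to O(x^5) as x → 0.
2*sqrt(2) + sqrt(2)*x/8 - sqrt(2)*x**2/256 + sqrt(2)*x**3/4096 - 5*sqrt(2)*x**4/262144 + O(x**5)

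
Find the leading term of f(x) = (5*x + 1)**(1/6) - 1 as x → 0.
5*x/6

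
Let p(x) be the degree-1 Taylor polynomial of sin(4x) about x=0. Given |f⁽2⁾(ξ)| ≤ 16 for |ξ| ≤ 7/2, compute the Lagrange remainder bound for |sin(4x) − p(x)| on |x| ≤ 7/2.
98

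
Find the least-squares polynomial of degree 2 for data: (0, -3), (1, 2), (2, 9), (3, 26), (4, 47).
-13/5 + (2/5)x + (3)x²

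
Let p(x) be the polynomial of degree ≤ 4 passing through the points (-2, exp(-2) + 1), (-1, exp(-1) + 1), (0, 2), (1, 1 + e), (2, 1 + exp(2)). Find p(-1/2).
(-5 + 60*e + (-20*e + 3*exp(2) + 218)*exp(2))*exp(-2)/128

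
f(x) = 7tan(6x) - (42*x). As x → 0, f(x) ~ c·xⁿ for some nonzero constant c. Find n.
3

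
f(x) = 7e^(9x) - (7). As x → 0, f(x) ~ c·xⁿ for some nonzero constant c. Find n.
1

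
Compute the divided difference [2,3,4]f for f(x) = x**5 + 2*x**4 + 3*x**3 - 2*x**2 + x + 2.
420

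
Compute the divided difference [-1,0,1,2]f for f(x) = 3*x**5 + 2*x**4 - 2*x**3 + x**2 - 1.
17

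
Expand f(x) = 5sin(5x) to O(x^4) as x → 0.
25*x - 625*x**3/6 + O(x**4)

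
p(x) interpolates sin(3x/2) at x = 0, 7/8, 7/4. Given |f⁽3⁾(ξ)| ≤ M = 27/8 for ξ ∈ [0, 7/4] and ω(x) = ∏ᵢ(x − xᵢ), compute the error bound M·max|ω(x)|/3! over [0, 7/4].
343*sqrt(3)/4096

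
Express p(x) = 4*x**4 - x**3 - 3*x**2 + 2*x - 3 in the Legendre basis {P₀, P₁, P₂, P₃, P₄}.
(-16/5)P₀ + (7/5)P₁ + (2/7)P₂ + (-2/5)P₃ + (32/35)P₄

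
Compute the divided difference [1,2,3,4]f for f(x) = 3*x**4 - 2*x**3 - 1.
28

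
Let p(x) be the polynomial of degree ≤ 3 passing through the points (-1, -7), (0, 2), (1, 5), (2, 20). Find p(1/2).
25/8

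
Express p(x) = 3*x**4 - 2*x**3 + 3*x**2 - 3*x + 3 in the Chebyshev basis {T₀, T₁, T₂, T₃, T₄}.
(45/8)T₀ + (-9/2)T₁ + (3)T₂ + (-1/2)T₃ + (3/8)T₄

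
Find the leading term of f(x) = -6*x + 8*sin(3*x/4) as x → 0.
-9*x**3/16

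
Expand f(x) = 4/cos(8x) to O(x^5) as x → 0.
4 + 128*x**2 + 10240*x**4/3 + O(x**5)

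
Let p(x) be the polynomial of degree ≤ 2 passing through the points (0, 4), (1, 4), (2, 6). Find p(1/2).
15/4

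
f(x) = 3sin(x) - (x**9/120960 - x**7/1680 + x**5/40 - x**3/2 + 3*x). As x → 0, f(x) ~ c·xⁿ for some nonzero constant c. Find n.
11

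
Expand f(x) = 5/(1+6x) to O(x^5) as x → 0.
5 - 30*x + 180*x**2 - 1080*x**3 + 6480*x**4 + O(x**5)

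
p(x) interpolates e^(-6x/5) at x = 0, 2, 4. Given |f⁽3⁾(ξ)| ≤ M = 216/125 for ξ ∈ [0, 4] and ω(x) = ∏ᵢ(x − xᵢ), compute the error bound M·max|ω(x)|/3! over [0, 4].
64*sqrt(3)/125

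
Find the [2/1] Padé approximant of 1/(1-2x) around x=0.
1/(1 - 2*x)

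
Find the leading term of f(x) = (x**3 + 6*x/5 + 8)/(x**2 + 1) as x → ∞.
x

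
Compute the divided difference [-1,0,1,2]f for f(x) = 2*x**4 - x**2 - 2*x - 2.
4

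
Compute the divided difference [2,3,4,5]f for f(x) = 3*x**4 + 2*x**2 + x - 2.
42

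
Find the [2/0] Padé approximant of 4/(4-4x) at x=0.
x**2 + x + 1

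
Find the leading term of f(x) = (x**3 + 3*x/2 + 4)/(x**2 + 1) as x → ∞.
x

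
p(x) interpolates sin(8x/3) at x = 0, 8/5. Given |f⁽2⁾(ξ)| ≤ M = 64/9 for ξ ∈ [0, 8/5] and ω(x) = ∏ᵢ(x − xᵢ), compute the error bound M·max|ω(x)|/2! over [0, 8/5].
512/225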